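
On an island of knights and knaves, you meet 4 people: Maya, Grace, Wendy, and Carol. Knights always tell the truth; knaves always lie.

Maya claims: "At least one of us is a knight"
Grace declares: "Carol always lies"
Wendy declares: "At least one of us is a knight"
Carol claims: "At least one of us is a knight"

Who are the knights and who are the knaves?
Maya is a knight.
Grace is a knave.
Wendy is a knight.
Carol is a knight.

Verification:
- Maya (knight) says "At least one of us is a knight" - this is TRUE because Maya, Wendy, and Carol are knights.
- Grace (knave) says "Carol always lies" - this is FALSE (a lie) because Carol is a knight.
- Wendy (knight) says "At least one of us is a knight" - this is TRUE because Maya, Wendy, and Carol are knights.
- Carol (knight) says "At least one of us is a knight" - this is TRUE because Maya, Wendy, and Carol are knights.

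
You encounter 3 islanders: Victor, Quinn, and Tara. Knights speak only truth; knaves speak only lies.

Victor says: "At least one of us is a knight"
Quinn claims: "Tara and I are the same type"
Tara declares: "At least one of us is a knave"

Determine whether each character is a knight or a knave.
Victor is a knight.
Quinn is a knave.
Tara is a knight.

Verification:
- Victor (knight) says "At least one of us is a knight" - this is TRUE because Victor and Tara are knights.
- Quinn (knave) says "Tara and I are the same type" - this is FALSE (a lie) because Quinn is a knave and Tara is a knight.
- Tara (knight) says "At least one of us is a knave" - this is TRUE because Quinn is a knave.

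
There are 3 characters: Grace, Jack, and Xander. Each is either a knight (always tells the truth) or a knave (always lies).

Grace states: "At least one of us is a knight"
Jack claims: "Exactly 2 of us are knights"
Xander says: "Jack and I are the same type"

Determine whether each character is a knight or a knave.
Grace is a knight.
Jack is a knight.
Xander is a knave.

Verification:
- Grace (knight) says "At least one of us is a knight" - this is TRUE because Grace and Jack are knights.
- Jack (knight) says "Exactly 2 of us are knights" - this is TRUE because there are 2 knights.
- Xander (knave) says "Jack and I are the same type" - this is FALSE (a lie) because Xander is a knave and Jack is a knight.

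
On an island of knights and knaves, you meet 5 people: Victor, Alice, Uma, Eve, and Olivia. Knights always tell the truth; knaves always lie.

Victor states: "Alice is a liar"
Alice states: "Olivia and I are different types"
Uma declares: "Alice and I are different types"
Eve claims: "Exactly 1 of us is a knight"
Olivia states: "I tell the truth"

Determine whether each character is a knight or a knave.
Victor is a knight.
Alice is a knave.
Uma is a knight.
Eve is a knave.
Olivia is a knave.

Verification:
- Victor (knight) says "Alice is a liar" - this is TRUE because Alice is a knave.
- Alice (knave) says "Olivia and I are different types" - this is FALSE (a lie) because Alice is a knave and Olivia is a knave.
- Uma (knight) says "Alice and I are different types" - this is TRUE because Uma is a knight and Alice is a knave.
- Eve (knave) says "Exactly 1 of us is a knight" - this is FALSE (a lie) because there are 2 knights.
- Olivia (knave) says "I tell the truth" - this is FALSE (a lie) because Olivia is a knave.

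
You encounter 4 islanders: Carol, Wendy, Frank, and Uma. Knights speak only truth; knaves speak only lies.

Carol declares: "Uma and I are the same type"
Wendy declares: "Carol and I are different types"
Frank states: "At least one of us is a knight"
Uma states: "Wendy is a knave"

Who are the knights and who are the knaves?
Carol is a knave.
Wendy is a knave.
Frank is a knight.
Uma is a knight.

Verification:
- Carol (knave) says "Uma and I are the same type" - this is FALSE (a lie) because Carol is a knave and Uma is a knight.
- Wendy (knave) says "Carol and I are different types" - this is FALSE (a lie) because Wendy is a knave and Carol is a knave.
- Frank (knight) says "At least one of us is a knight" - this is TRUE because Frank and Uma are knights.
- Uma (knight) says "Wendy is a knave" - this is TRUE because Wendy is a knave.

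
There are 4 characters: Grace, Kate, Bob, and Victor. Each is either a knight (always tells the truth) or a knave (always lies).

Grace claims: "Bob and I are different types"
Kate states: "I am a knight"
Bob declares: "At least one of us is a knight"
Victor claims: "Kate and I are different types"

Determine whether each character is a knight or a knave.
Grace is a knave.
Kate is a knave.
Bob is a knave.
Victor is a knave.

Verification:
- Grace (knave) says "Bob and I are different types" - this is FALSE (a lie) because Grace is a knave and Bob is a knave.
- Kate (knave) says "I am a knight" - this is FALSE (a lie) because Kate is a knave.
- Bob (knave) says "At least one of us is a knight" - this is FALSE (a lie) because no one is a knight.
- Victor (knave) says "Kate and I are different types" - this is FALSE (a lie) because Victor is a knave and Kate is a knave.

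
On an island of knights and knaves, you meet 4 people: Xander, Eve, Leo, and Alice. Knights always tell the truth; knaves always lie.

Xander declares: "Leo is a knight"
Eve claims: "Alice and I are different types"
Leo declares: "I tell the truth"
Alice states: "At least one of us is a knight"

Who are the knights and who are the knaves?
Xander is a knave.
Eve is a knave.
Leo is a knave.
Alice is a knave.

Verification:
- Xander (knave) says "Leo is a knight" - this is FALSE (a lie) because Leo is a knave.
- Eve (knave) says "Alice and I are different types" - this is FALSE (a lie) because Eve is a knave and Alice is a knave.
- Leo (knave) says "I tell the truth" - this is FALSE (a lie) because Leo is a knave.
- Alice (knave) says "At least one of us is a knight" - this is FALSE (a lie) because no one is a knight.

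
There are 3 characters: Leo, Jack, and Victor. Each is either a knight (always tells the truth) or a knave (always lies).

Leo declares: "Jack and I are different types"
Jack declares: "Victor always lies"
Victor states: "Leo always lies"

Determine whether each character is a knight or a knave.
Leo is a knave.
Jack is a knave.
Victor is a knight.

Verification:
- Leo (knave) says "Jack and I are different types" - this is FALSE (a lie) because Leo is a knave and Jack is a knave.
- Jack (knave) says "Victor always lies" - this is FALSE (a lie) because Victor is a knight.
- Victor (knight) says "Leo always lies" - this is TRUE because Leo is a knave.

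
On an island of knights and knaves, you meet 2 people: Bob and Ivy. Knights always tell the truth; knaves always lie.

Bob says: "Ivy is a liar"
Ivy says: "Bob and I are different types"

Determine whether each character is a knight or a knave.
Bob is a knave.
Ivy is a knight.

Verification:
- Bob (knave) says "Ivy is a liar" - this is FALSE (a lie) because Ivy is a knight.
- Ivy (knight) says "Bob and I are different types" - this is TRUE because Ivy is a knight and Bob is a knave.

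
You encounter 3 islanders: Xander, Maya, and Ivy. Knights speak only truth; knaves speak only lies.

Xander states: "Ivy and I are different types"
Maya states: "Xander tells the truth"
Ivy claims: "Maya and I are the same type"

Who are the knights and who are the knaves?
Xander is a knight.
Maya is a knight.
Ivy is a knave.

Verification:
- Xander (knight) says "Ivy and I are different types" - this is TRUE because Xander is a knight and Ivy is a knave.
- Maya (knight) says "Xander tells the truth" - this is TRUE because Xander is a knight.
- Ivy (knave) says "Maya and I are the same type" - this is FALSE (a lie) because Ivy is a knave and Maya is a knight.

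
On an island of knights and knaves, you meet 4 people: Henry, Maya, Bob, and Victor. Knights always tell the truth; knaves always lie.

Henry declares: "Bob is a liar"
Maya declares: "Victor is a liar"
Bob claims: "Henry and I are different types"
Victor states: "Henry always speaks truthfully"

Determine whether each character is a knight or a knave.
Henry is a knave.
Maya is a knight.
Bob is a knight.
Victor is a knave.

Verification:
- Henry (knave) says "Bob is a liar" - this is FALSE (a lie) because Bob is a knight.
- Maya (knight) says "Victor is a liar" - this is TRUE because Victor is a knave.
- Bob (knight) says "Henry and I are different types" - this is TRUE because Bob is a knight and Henry is a knave.
- Victor (knave) says "Henry always speaks truthfully" - this is FALSE (a lie) because Henry is a knave.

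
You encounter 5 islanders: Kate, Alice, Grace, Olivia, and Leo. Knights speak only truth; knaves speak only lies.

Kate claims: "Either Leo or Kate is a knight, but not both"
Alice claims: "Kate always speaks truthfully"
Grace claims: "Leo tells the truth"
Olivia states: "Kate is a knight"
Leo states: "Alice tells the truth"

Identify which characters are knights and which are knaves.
Kate is a knave.
Alice is a knave.
Grace is a knave.
Olivia is a knave.
Leo is a knave.

Verification:
- Kate (knave) says "Either Leo or Kate is a knight, but not both" - this is FALSE (a lie) because Leo is a knave and Kate is a knave.
- Alice (knave) says "Kate always speaks truthfully" - this is FALSE (a lie) because Kate is a knave.
- Grace (knave) says "Leo tells the truth" - this is FALSE (a lie) because Leo is a knave.
- Olivia (knave) says "Kate is a knight" - this is FALSE (a lie) because Kate is a knave.
- Leo (knave) says "Alice tells the truth" - this is FALSE (a lie) because Alice is a knave.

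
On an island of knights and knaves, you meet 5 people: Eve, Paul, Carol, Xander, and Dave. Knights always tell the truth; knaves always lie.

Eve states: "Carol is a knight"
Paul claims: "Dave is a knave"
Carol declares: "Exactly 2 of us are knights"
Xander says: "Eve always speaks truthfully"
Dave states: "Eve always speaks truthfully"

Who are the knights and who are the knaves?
Eve is a knave.
Paul is a knight.
Carol is a knave.
Xander is a knave.
Dave is a knave.

Verification:
- Eve (knave) says "Carol is a knight" - this is FALSE (a lie) because Carol is a knave.
- Paul (knight) says "Dave is a knave" - this is TRUE because Dave is a knave.
- Carol (knave) says "Exactly 2 of us are knights" - this is FALSE (a lie) because there are 1 knights.
- Xander (knave) says "Eve always speaks truthfully" - this is FALSE (a lie) because Eve is a knave.
- Dave (knave) says "Eve always speaks truthfully" - this is FALSE (a lie) because Eve is a knave.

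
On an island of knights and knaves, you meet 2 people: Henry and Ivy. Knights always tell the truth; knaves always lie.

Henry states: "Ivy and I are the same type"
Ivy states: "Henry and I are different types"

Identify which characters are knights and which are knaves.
Henry is a knave.
Ivy is a knight.

Verification:
- Henry (knave) says "Ivy and I are the same type" - this is FALSE (a lie) because Henry is a knave and Ivy is a knight.
- Ivy (knight) says "Henry and I are different types" - this is TRUE because Ivy is a knight and Henry is a knave.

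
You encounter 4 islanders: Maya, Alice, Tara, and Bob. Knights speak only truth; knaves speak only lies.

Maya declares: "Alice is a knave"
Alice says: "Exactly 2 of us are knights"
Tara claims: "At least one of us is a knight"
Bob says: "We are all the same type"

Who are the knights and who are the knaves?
Maya is a knave.
Alice is a knight.
Tara is a knight.
Bob is a knave.

Verification:
- Maya (knave) says "Alice is a knave" - this is FALSE (a lie) because Alice is a knight.
- Alice (knight) says "Exactly 2 of us are knights" - this is TRUE because there are 2 knights.
- Tara (knight) says "At least one of us is a knight" - this is TRUE because Alice and Tara are knights.
- Bob (knave) says "We are all the same type" - this is FALSE (a lie) because Alice and Tara are knights and Maya and Bob are knaves.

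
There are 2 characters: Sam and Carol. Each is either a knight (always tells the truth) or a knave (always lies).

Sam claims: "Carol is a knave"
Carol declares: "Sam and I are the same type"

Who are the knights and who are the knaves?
Sam is a knight.
Carol is a knave.

Verification:
- Sam (knight) says "Carol is a knave" - this is TRUE because Carol is a knave.
- Carol (knave) says "Sam and I are the same type" - this is FALSE (a lie) because Carol is a knave and Sam is a knight.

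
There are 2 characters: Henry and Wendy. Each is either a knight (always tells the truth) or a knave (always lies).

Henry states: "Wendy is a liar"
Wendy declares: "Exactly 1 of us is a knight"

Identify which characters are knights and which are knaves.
Henry is a knave.
Wendy is a knight.

Verification:
- Henry (knave) says "Wendy is a liar" - this is FALSE (a lie) because Wendy is a knight.
- Wendy (knight) says "Exactly 1 of us is a knight" - this is TRUE because there are 1 knights.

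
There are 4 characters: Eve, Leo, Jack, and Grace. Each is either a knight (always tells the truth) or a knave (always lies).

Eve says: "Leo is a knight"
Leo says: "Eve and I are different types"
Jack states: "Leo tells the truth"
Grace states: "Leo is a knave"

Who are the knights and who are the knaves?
Eve is a knave.
Leo is a knave.
Jack is a knave.
Grace is a knight.

Verification:
- Eve (knave) says "Leo is a knight" - this is FALSE (a lie) because Leo is a knave.
- Leo (knave) says "Eve and I are different types" - this is FALSE (a lie) because Leo is a knave and Eve is a knave.
- Jack (knave) says "Leo tells the truth" - this is FALSE (a lie) because Leo is a knave.
- Grace (knight) says "Leo is a knave" - this is TRUE because Leo is a knave.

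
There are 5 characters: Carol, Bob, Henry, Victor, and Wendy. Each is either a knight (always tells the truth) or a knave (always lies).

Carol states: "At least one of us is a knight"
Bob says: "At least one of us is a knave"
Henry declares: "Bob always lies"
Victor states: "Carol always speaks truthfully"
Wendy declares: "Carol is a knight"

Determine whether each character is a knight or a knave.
Carol is a knight.
Bob is a knight.
Henry is a knave.
Victor is a knight.
Wendy is a knight.

Verification:
- Carol (knight) says "At least one of us is a knight" - this is TRUE because Carol, Bob, Victor, and Wendy are knights.
- Bob (knight) says "At least one of us is a knave" - this is TRUE because Henry is a knave.
- Henry (knave) says "Bob always lies" - this is FALSE (a lie) because Bob is a knight.
- Victor (knight) says "Carol always speaks truthfully" - this is TRUE because Carol is a knight.
- Wendy (knight) says "Carol is a knight" - this is TRUE because Carol is a knight.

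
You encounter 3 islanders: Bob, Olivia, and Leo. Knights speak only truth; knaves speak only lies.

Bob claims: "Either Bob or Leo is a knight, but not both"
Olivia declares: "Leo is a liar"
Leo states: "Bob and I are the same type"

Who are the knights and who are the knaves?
Bob is a knight.
Olivia is a knight.
Leo is a knave.

Verification:
- Bob (knight) says "Either Bob or Leo is a knight, but not both" - this is TRUE because Bob is a knight and Leo is a knave.
- Olivia (knight) says "Leo is a liar" - this is TRUE because Leo is a knave.
- Leo (knave) says "Bob and I are the same type" - this is FALSE (a lie) because Leo is a knave and Bob is a knight.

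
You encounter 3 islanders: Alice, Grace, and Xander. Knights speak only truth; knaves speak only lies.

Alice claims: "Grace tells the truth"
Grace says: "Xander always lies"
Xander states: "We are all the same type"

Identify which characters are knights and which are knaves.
Alice is a knight.
Grace is a knight.
Xander is a knave.

Verification:
- Alice (knight) says "Grace tells the truth" - this is TRUE because Grace is a knight.
- Grace (knight) says "Xander always lies" - this is TRUE because Xander is a knave.
- Xander (knave) says "We are all the same type" - this is FALSE (a lie) because Alice and Grace are knights and Xander is a knave.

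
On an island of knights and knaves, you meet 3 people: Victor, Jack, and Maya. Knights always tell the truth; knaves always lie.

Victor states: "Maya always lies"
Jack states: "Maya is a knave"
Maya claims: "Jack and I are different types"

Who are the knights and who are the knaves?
Victor is a knave.
Jack is a knave.
Maya is a knight.

Verification:
- Victor (knave) says "Maya always lies" - this is FALSE (a lie) because Maya is a knight.
- Jack (knave) says "Maya is a knave" - this is FALSE (a lie) because Maya is a knight.
- Maya (knight) says "Jack and I are different types" - this is TRUE because Maya is a knight and Jack is a knave.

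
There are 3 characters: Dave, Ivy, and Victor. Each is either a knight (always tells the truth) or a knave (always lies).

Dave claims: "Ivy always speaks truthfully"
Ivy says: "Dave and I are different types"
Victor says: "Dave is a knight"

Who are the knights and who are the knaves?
Dave is a knave.
Ivy is a knave.
Victor is a knave.

Verification:
- Dave (knave) says "Ivy always speaks truthfully" - this is FALSE (a lie) because Ivy is a knave.
- Ivy (knave) says "Dave and I are different types" - this is FALSE (a lie) because Ivy is a knave and Dave is a knave.
- Victor (knave) says "Dave is a knight" - this is FALSE (a lie) because Dave is a knave.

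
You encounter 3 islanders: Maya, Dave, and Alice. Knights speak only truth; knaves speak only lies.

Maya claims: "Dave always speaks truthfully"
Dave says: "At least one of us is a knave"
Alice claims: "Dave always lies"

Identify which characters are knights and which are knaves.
Maya is a knight.
Dave is a knight.
Alice is a knave.

Verification:
- Maya (knight) says "Dave always speaks truthfully" - this is TRUE because Dave is a knight.
- Dave (knight) says "At least one of us is a knave" - this is TRUE because Alice is a knave.
- Alice (knave) says "Dave always lies" - this is FALSE (a lie) because Dave is a knight.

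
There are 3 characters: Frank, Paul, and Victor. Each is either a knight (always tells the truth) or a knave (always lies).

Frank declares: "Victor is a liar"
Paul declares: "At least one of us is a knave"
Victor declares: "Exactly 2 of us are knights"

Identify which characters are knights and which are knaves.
Frank is a knave.
Paul is a knight.
Victor is a knight.

Verification:
- Frank (knave) says "Victor is a liar" - this is FALSE (a lie) because Victor is a knight.
- Paul (knight) says "At least one of us is a knave" - this is TRUE because Frank is a knave.
- Victor (knight) says "Exactly 2 of us are knights" - this is TRUE because there are 2 knights.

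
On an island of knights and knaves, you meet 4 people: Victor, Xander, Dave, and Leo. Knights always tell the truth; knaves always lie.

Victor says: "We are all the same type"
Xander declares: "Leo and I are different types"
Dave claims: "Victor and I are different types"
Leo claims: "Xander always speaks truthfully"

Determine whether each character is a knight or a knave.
Victor is a knave.
Xander is a knave.
Dave is a knight.
Leo is a knave.

Verification:
- Victor (knave) says "We are all the same type" - this is FALSE (a lie) because Dave is a knight and Victor, Xander, and Leo are knaves.
- Xander (knave) says "Leo and I are different types" - this is FALSE (a lie) because Xander is a knave and Leo is a knave.
- Dave (knight) says "Victor and I are different types" - this is TRUE because Dave is a knight and Victor is a knave.
- Leo (knave) says "Xander always speaks truthfully" - this is FALSE (a lie) because Xander is a knave.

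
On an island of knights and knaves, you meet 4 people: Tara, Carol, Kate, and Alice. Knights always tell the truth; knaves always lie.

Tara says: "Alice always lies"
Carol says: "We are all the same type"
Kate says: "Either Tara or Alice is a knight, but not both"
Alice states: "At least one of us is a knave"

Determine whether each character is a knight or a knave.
Tara is a knave.
Carol is a knave.
Kate is a knight.
Alice is a knight.

Verification:
- Tara (knave) says "Alice always lies" - this is FALSE (a lie) because Alice is a knight.
- Carol (knave) says "We are all the same type" - this is FALSE (a lie) because Kate and Alice are knights and Tara and Carol are knaves.
- Kate (knight) says "Either Tara or Alice is a knight, but not both" - this is TRUE because Tara is a knave and Alice is a knight.
- Alice (knight) says "At least one of us is a knave" - this is TRUE because Tara and Carol are knaves.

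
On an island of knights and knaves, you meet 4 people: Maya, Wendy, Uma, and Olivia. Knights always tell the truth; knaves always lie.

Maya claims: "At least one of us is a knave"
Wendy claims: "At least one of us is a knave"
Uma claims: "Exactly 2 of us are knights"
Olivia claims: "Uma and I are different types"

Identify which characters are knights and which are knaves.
Maya is a knight.
Wendy is a knight.
Uma is a knave.
Olivia is a knight.

Verification:
- Maya (knight) says "At least one of us is a knave" - this is TRUE because Uma is a knave.
- Wendy (knight) says "At least one of us is a knave" - this is TRUE because Uma is a knave.
- Uma (knave) says "Exactly 2 of us are knights" - this is FALSE (a lie) because there are 3 knights.
- Olivia (knight) says "Uma and I are different types" - this is TRUE because Olivia is a knight and Uma is a knave.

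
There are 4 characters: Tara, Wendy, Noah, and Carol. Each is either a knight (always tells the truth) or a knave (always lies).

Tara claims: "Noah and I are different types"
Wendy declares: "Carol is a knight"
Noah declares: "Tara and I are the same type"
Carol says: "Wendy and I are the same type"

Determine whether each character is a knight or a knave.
Tara is a knight.
Wendy is a knight.
Noah is a knave.
Carol is a knight.

Verification:
- Tara (knight) says "Noah and I are different types" - this is TRUE because Tara is a knight and Noah is a knave.
- Wendy (knight) says "Carol is a knight" - this is TRUE because Carol is a knight.
- Noah (knave) says "Tara and I are the same type" - this is FALSE (a lie) because Noah is a knave and Tara is a knight.
- Carol (knight) says "Wendy and I are the same type" - this is TRUE because Carol is a knight and Wendy is a knight.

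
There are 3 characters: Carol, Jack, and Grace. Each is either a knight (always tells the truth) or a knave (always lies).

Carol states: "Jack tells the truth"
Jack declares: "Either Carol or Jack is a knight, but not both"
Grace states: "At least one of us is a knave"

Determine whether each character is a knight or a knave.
Carol is a knave.
Jack is a knave.
Grace is a knight.

Verification:
- Carol (knave) says "Jack tells the truth" - this is FALSE (a lie) because Jack is a knave.
- Jack (knave) says "Either Carol or Jack is a knight, but not both" - this is FALSE (a lie) because Carol is a knave and Jack is a knave.
- Grace (knight) says "At least one of us is a knave" - this is TRUE because Carol and Jack are knaves.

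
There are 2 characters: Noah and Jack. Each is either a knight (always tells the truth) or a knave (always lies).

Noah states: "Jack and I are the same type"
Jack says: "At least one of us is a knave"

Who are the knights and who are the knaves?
Noah is a knave.
Jack is a knight.

Verification:
- Noah (knave) says "Jack and I are the same type" - this is FALSE (a lie) because Noah is a knave and Jack is a knight.
- Jack (knight) says "At least one of us is a knave" - this is TRUE because Noah is a knave.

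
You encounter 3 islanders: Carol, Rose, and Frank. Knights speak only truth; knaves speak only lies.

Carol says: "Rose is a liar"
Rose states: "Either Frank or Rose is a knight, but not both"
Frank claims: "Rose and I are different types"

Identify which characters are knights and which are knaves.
Carol is a knight.
Rose is a knave.
Frank is a knave.

Verification:
- Carol (knight) says "Rose is a liar" - this is TRUE because Rose is a knave.
- Rose (knave) says "Either Frank or Rose is a knight, but not both" - this is FALSE (a lie) because Frank is a knave and Rose is a knave.
- Frank (knave) says "Rose and I are different types" - this is FALSE (a lie) because Frank is a knave and Rose is a knave.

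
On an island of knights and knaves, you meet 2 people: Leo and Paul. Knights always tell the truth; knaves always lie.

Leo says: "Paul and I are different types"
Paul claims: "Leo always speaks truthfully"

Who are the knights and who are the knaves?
Leo is a knave.
Paul is a knave.

Verification:
- Leo (knave) says "Paul and I are different types" - this is FALSE (a lie) because Leo is a knave and Paul is a knave.
- Paul (knave) says "Leo always speaks truthfully" - this is FALSE (a lie) because Leo is a knave.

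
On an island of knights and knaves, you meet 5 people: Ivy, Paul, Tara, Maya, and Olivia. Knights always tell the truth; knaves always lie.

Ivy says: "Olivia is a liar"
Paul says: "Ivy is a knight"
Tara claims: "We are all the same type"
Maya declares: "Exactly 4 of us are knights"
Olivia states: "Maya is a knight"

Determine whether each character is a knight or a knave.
Ivy is a knight.
Paul is a knight.
Tara is a knave.
Maya is a knave.
Olivia is a knave.

Verification:
- Ivy (knight) says "Olivia is a liar" - this is TRUE because Olivia is a knave.
- Paul (knight) says "Ivy is a knight" - this is TRUE because Ivy is a knight.
- Tara (knave) says "We are all the same type" - this is FALSE (a lie) because Ivy and Paul are knights and Tara, Maya, and Olivia are knaves.
- Maya (knave) says "Exactly 4 of us are knights" - this is FALSE (a lie) because there are 2 knights.
- Olivia (knave) says "Maya is a knight" - this is FALSE (a lie) because Maya is a knave.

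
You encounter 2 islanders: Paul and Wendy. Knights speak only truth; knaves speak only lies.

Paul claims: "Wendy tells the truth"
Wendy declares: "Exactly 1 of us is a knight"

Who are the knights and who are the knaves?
Paul is a knave.
Wendy is a knave.

Verification:
- Paul (knave) says "Wendy tells the truth" - this is FALSE (a lie) because Wendy is a knave.
- Wendy (knave) says "Exactly 1 of us is a knight" - this is FALSE (a lie) because there are 0 knights.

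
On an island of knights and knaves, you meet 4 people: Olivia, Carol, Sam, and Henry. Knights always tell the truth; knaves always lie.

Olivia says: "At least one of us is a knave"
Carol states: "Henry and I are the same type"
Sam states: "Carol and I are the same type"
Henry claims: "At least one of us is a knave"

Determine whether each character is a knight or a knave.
Olivia is a knight.
Carol is a knight.
Sam is a knave.
Henry is a knight.

Verification:
- Olivia (knight) says "At least one of us is a knave" - this is TRUE because Sam is a knave.
- Carol (knight) says "Henry and I are the same type" - this is TRUE because Carol is a knight and Henry is a knight.
- Sam (knave) says "Carol and I are the same type" - this is FALSE (a lie) because Sam is a knave and Carol is a knight.
- Henry (knight) says "At least one of us is a knave" - this is TRUE because Sam is a knave.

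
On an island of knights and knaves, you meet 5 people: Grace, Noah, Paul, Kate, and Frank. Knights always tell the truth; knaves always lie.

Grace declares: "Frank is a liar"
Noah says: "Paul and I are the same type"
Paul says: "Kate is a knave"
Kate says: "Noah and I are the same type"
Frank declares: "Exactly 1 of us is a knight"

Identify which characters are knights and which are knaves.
Grace is a knight.
Noah is a knight.
Paul is a knight.
Kate is a knave.
Frank is a knave.

Verification:
- Grace (knight) says "Frank is a liar" - this is TRUE because Frank is a knave.
- Noah (knight) says "Paul and I are the same type" - this is TRUE because Noah is a knight and Paul is a knight.
- Paul (knight) says "Kate is a knave" - this is TRUE because Kate is a knave.
- Kate (knave) says "Noah and I are the same type" - this is FALSE (a lie) because Kate is a knave and Noah is a knight.
- Frank (knave) says "Exactly 1 of us is a knight" - this is FALSE (a lie) because there are 3 knights.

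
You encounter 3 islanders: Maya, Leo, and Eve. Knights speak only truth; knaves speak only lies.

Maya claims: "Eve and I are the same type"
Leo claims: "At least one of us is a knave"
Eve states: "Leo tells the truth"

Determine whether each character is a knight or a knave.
Maya is a knave.
Leo is a knight.
Eve is a knight.

Verification:
- Maya (knave) says "Eve and I are the same type" - this is FALSE (a lie) because Maya is a knave and Eve is a knight.
- Leo (knight) says "At least one of us is a knave" - this is TRUE because Maya is a knave.
- Eve (knight) says "Leo tells the truth" - this is TRUE because Leo is a knight.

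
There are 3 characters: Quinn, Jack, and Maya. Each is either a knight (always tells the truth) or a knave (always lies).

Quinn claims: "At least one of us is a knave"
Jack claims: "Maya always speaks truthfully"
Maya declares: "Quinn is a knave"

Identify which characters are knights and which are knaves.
Quinn is a knight.
Jack is a knave.
Maya is a knave.

Verification:
- Quinn (knight) says "At least one of us is a knave" - this is TRUE because Jack and Maya are knaves.
- Jack (knave) says "Maya always speaks truthfully" - this is FALSE (a lie) because Maya is a knave.
- Maya (knave) says "Quinn is a knave" - this is FALSE (a lie) because Quinn is a knight.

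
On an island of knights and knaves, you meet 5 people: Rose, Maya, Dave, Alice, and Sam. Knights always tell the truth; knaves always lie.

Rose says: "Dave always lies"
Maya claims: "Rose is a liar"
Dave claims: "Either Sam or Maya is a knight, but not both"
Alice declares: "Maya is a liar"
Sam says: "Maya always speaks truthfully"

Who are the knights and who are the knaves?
Rose is a knight.
Maya is a knave.
Dave is a knave.
Alice is a knight.
Sam is a knave.

Verification:
- Rose (knight) says "Dave always lies" - this is TRUE because Dave is a knave.
- Maya (knave) says "Rose is a liar" - this is FALSE (a lie) because Rose is a knight.
- Dave (knave) says "Either Sam or Maya is a knight, but not both" - this is FALSE (a lie) because Sam is a knave and Maya is a knave.
- Alice (knight) says "Maya is a liar" - this is TRUE because Maya is a knave.
- Sam (knave) says "Maya always speaks truthfully" - this is FALSE (a lie) because Maya is a knave.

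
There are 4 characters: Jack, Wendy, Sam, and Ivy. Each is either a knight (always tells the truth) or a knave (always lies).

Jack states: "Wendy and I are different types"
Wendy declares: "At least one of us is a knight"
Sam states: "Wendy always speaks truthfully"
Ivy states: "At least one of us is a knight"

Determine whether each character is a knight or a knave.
Jack is a knave.
Wendy is a knave.
Sam is a knave.
Ivy is a knave.

Verification:
- Jack (knave) says "Wendy and I are different types" - this is FALSE (a lie) because Jack is a knave and Wendy is a knave.
- Wendy (knave) says "At least one of us is a knight" - this is FALSE (a lie) because no one is a knight.
- Sam (knave) says "Wendy always speaks truthfully" - this is FALSE (a lie) because Wendy is a knave.
- Ivy (knave) says "At least one of us is a knight" - this is FALSE (a lie) because no one is a knight.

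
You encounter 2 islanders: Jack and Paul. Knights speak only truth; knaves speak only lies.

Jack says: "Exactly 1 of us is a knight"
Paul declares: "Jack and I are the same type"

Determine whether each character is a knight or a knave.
Jack is a knight.
Paul is a knave.

Verification:
- Jack (knight) says "Exactly 1 of us is a knight" - this is TRUE because there are 1 knights.
- Paul (knave) says "Jack and I are the same type" - this is FALSE (a lie) because Paul is a knave and Jack is a knight.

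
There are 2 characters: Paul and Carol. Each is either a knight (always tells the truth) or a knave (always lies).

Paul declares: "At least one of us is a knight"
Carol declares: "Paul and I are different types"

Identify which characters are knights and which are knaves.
Paul is a knave.
Carol is a knave.

Verification:
- Paul (knave) says "At least one of us is a knight" - this is FALSE (a lie) because no one is a knight.
- Carol (knave) says "Paul and I are different types" - this is FALSE (a lie) because Carol is a knave and Paul is a knave.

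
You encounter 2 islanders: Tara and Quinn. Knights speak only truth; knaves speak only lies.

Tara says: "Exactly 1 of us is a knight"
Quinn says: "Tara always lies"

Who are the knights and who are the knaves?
Tara is a knight.
Quinn is a knave.

Verification:
- Tara (knight) says "Exactly 1 of us is a knight" - this is TRUE because there are 1 knights.
- Quinn (knave) says "Tara always lies" - this is FALSE (a lie) because Tara is a knight.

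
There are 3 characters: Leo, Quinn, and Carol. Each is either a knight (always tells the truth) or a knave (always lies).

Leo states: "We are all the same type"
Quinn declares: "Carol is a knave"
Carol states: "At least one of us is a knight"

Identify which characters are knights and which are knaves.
Leo is a knave.
Quinn is a knave.
Carol is a knight.

Verification:
- Leo (knave) says "We are all the same type" - this is FALSE (a lie) because Carol is a knight and Leo and Quinn are knaves.
- Quinn (knave) says "Carol is a knave" - this is FALSE (a lie) because Carol is a knight.
- Carol (knight) says "At least one of us is a knight" - this is TRUE because Carol is a knight.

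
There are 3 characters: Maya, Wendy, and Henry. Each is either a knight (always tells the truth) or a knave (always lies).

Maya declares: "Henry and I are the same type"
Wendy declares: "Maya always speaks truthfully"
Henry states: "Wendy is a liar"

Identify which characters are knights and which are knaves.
Maya is a knave.
Wendy is a knave.
Henry is a knight.

Verification:
- Maya (knave) says "Henry and I are the same type" - this is FALSE (a lie) because Maya is a knave and Henry is a knight.
- Wendy (knave) says "Maya always speaks truthfully" - this is FALSE (a lie) because Maya is a knave.
- Henry (knight) says "Wendy is a liar" - this is TRUE because Wendy is a knave.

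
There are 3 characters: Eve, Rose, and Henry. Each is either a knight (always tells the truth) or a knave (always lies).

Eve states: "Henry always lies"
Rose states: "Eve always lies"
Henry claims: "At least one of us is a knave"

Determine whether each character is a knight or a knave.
Eve is a knave.
Rose is a knight.
Henry is a knight.

Verification:
- Eve (knave) says "Henry always lies" - this is FALSE (a lie) because Henry is a knight.
- Rose (knight) says "Eve always lies" - this is TRUE because Eve is a knave.
- Henry (knight) says "At least one of us is a knave" - this is TRUE because Eve is a knave.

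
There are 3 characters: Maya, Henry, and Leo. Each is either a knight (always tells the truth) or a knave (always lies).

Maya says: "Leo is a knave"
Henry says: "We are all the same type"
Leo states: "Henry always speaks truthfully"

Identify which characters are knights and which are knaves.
Maya is a knight.
Henry is a knave.
Leo is a knave.

Verification:
- Maya (knight) says "Leo is a knave" - this is TRUE because Leo is a knave.
- Henry (knave) says "We are all the same type" - this is FALSE (a lie) because Maya is a knight and Henry and Leo are knaves.
- Leo (knave) says "Henry always speaks truthfully" - this is FALSE (a lie) because Henry is a knave.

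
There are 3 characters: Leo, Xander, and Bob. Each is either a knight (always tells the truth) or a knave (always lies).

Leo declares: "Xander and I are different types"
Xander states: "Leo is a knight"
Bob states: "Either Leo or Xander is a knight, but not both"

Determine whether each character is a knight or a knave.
Leo is a knave.
Xander is a knave.
Bob is a knave.

Verification:
- Leo (knave) says "Xander and I are different types" - this is FALSE (a lie) because Leo is a knave and Xander is a knave.
- Xander (knave) says "Leo is a knight" - this is FALSE (a lie) because Leo is a knave.
- Bob (knave) says "Either Leo or Xander is a knight, but not both" - this is FALSE (a lie) because Leo is a knave and Xander is a knave.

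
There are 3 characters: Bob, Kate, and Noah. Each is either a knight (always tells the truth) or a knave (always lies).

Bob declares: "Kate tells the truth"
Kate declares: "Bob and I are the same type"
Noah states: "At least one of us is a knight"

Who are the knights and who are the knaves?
Bob is a knight.
Kate is a knight.
Noah is a knight.

Verification:
- Bob (knight) says "Kate tells the truth" - this is TRUE because Kate is a knight.
- Kate (knight) says "Bob and I are the same type" - this is TRUE because Kate is a knight and Bob is a knight.
- Noah (knight) says "At least one of us is a knight" - this is TRUE because Bob, Kate, and Noah are knights.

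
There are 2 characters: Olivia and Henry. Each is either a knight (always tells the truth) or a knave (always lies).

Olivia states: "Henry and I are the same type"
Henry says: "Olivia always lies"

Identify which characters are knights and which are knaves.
Olivia is a knave.
Henry is a knight.

Verification:
- Olivia (knave) says "Henry and I are the same type" - this is FALSE (a lie) because Olivia is a knave and Henry is a knight.
- Henry (knight) says "Olivia always lies" - this is TRUE because Olivia is a knave.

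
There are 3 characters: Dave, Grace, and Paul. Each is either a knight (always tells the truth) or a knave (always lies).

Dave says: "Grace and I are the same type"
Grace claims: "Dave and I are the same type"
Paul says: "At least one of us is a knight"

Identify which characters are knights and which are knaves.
Dave is a knight.
Grace is a knight.
Paul is a knight.

Verification:
- Dave (knight) says "Grace and I are the same type" - this is TRUE because Dave is a knight and Grace is a knight.
- Grace (knight) says "Dave and I are the same type" - this is TRUE because Grace is a knight and Dave is a knight.
- Paul (knight) says "At least one of us is a knight" - this is TRUE because Dave, Grace, and Paul are knights.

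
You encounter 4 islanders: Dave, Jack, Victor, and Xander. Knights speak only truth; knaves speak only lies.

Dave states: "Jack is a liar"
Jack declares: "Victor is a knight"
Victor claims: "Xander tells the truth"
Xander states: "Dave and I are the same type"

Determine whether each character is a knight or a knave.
Dave is a knight.
Jack is a knave.
Victor is a knave.
Xander is a knave.

Verification:
- Dave (knight) says "Jack is a liar" - this is TRUE because Jack is a knave.
- Jack (knave) says "Victor is a knight" - this is FALSE (a lie) because Victor is a knave.
- Victor (knave) says "Xander tells the truth" - this is FALSE (a lie) because Xander is a knave.
- Xander (knave) says "Dave and I are the same type" - this is FALSE (a lie) because Xander is a knave and Dave is a knight.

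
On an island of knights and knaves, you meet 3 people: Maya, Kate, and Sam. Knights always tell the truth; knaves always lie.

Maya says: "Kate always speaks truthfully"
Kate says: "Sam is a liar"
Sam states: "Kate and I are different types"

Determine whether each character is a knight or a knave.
Maya is a knave.
Kate is a knave.
Sam is a knight.

Verification:
- Maya (knave) says "Kate always speaks truthfully" - this is FALSE (a lie) because Kate is a knave.
- Kate (knave) says "Sam is a liar" - this is FALSE (a lie) because Sam is a knight.
- Sam (knight) says "Kate and I are different types" - this is TRUE because Sam is a knight and Kate is a knave.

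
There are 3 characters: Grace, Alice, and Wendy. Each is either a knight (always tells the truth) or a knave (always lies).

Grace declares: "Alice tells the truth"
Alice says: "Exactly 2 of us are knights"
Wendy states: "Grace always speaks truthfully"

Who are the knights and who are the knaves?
Grace is a knave.
Alice is a knave.
Wendy is a knave.

Verification:
- Grace (knave) says "Alice tells the truth" - this is FALSE (a lie) because Alice is a knave.
- Alice (knave) says "Exactly 2 of us are knights" - this is FALSE (a lie) because there are 0 knights.
- Wendy (knave) says "Grace always speaks truthfully" - this is FALSE (a lie) because Grace is a knave.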